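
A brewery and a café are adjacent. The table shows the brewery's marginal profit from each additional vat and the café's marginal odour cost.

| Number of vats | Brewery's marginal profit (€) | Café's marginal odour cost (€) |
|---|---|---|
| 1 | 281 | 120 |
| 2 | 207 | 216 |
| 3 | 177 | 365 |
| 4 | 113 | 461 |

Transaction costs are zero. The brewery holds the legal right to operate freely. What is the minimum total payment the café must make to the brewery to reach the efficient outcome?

€497

Left alone the brewery would choose level 4 (marginal profit stays positive).
Efficient level: k* = 1 (marginal profit ≥ marginal odour cost through 1).
The café must at least cover the brewery's forgone profit from cutting 4→1: 207 + 177 + 113 = 497.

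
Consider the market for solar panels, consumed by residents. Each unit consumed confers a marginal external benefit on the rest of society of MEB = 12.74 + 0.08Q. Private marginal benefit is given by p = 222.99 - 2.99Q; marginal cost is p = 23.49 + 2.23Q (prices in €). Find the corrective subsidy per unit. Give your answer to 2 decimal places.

subsidy = €16.04 per unit

Social marginal benefit = demand + MEB = 235.73 - 2.91Q.
Set SMB = MC: 235.73 - 2.91Q = 23.49 + 2.23Q → Q* = 41.2918.
The Pigouvian subsidy equals MEB at Q*: 12.74 + 0.08×41.2918 = 16.0433.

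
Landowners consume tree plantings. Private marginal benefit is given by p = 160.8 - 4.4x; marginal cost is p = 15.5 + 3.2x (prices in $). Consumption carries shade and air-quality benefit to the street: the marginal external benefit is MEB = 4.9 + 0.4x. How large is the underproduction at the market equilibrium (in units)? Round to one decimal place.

Market equilibrium (private): 15.5 + 3.2x = 160.8 - 4.4x → x_m = 19.1184.
Social marginal benefit = demand + MEB = 165.7 - 4.0x.
Set SMB = MC: 165.7 - 4.0x = 15.5 + 3.2x → x* = 20.8611.
Gap = |19.1184 − 20.8611| = 1.7427.

1.7 units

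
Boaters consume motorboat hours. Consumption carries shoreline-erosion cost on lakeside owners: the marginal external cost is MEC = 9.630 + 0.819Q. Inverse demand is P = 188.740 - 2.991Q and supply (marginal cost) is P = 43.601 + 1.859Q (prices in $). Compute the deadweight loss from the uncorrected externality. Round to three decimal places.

DWL = $102.794

Market equilibrium (private): 43.601 + 1.859Q = 188.740 - 2.991Q → Q_m = 29.9256.
Social marginal benefit = demand − MEC = 179.110 - 3.810Q.
Set SMB = MC: 179.110 - 3.810Q = 43.601 + 1.859Q → Q* = 23.9035.
The welfare-loss triangle has base |Q_m − Q*| and height MEC(Q_m) (the vertical gap between SMB and MC is zero at Q* and MEC at Q_m).
DWL = ½ × 6.0221 × 34.1390 = 102.7942.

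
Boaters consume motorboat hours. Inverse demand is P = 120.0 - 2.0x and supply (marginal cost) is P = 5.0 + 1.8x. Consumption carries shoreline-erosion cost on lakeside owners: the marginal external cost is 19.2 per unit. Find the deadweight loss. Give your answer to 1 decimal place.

Market equilibrium (private): 5.0 + 1.8x = 120.0 - 2.0x → x_m = 30.2632.
Social marginal benefit = demand − MEC = 100.8 - 2.0x.
Set SMB = MC: 100.8 - 2.0x = 5.0 + 1.8x → x* = 25.2105.
The loss is the area between SMB and MC from x* to x_m; with linear curves that's a triangle of height MEC(x_m).
DWL = ½ × 5.0527 × 19.2000 = 48.5059.

DWL = 48.5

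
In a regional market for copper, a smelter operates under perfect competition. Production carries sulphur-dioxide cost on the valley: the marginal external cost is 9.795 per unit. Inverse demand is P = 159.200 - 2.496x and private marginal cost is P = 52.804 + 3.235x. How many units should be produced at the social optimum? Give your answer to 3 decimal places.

x* = 16.856

Social marginal cost = private MC + MEC = 62.599 + 3.235x.
Set SMC = demand: 62.599 + 3.235x = 159.200 - 2.496x → x* = 16.8559.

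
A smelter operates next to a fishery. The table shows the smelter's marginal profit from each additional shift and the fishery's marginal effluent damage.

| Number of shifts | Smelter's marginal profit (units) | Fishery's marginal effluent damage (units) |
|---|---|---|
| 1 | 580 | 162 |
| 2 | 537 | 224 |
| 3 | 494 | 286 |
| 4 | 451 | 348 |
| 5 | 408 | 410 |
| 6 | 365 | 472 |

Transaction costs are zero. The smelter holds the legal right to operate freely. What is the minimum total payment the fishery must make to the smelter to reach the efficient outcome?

Left alone the smelter would choose level 6 (marginal profit stays positive).
Efficient level: k* = 4 (marginal profit ≥ marginal effluent damage through 4).
The fishery must at least cover the smelter's forgone profit from cutting 6→4: 408 + 365 = 773.

773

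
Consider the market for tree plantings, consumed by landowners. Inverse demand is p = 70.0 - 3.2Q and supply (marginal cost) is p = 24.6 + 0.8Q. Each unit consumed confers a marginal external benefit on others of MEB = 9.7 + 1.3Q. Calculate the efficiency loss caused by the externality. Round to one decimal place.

DWL = 110.7

Market equilibrium (private): 24.6 + 0.8Q = 70.0 - 3.2Q → Q_m = 11.3500.
Social marginal benefit = demand + MEB = 79.7 - 1.9Q.
Set SMB = MC: 79.7 - 1.9Q = 24.6 + 0.8Q → Q* = 20.4074.
Height of the DWL triangle at Q_m is SMB(Q_m) − MC(Q_m) = MEB(Q_m) = 24.4550.
DWL = ½ × 9.0574 × 24.4550 = 110.7494.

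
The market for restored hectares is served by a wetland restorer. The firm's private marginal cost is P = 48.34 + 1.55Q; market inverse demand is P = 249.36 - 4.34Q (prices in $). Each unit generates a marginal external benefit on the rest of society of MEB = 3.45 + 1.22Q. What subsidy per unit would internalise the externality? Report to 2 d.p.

Social marginal cost = private MC − MEB = 44.89 + 0.33Q.
Set SMC = demand: 44.89 + 0.33Q = 249.36 - 4.34Q → Q* = 43.7837.
The Pigouvian subsidy equals MEB at Q*: 3.45 + 1.22×43.7837 = 56.8661.

subsidy = $56.87 per unit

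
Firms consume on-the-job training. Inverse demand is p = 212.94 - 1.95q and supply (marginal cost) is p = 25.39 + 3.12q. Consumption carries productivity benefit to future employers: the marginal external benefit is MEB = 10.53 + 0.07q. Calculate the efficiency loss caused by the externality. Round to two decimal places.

Market equilibrium (private): 25.39 + 3.12q = 212.94 - 1.95q → q_m = 36.9921.
Social marginal benefit = demand + MEB = 223.47 - 1.88q.
Set SMB = MC: 223.47 - 1.88q = 25.39 + 3.12q → q* = 39.6160.
Between q* and q_m the wedge SMB − MC runs linearly from 0 to MEB(q_m), so the loss is a triangle.
DWL = ½ × 2.6239 × 13.1194 = 17.2120.

DWL = 17.21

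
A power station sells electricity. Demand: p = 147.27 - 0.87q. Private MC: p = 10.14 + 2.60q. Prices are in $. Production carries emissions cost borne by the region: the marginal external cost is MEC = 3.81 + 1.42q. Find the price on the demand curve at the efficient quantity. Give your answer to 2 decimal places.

Social marginal cost = private MC + MEC = 13.95 + 4.02q.
Set SMC = demand: 13.95 + 4.02q = 147.27 - 0.87q → q* = 27.2638.
Consumer price on the demand curve at q*: 147.27 − 0.87×27.2638 = 123.5505.

P = $123.55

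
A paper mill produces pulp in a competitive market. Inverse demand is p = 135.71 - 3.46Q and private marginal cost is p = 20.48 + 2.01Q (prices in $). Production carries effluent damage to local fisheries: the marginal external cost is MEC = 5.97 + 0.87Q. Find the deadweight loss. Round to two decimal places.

DWL = $46.56

Market equilibrium (private): 20.48 + 2.01Q = 135.71 - 3.46Q → Q_m = 21.0658.
Social marginal cost = private MC + MEC = 26.45 + 2.88Q.
Set SMC = demand: 26.45 + 2.88Q = 135.71 - 3.46Q → Q* = 17.2334.
Between Q* and Q_m the wedge SMC − demand runs linearly from 0 to MEC(Q_m), so the loss is a triangle.
DWL = ½ × 3.8324 × 24.2973 = 46.5585.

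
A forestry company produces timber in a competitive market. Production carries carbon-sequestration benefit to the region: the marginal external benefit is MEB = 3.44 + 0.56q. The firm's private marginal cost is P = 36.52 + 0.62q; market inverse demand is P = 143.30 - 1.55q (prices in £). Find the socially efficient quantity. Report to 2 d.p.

q* = 68.46

Social marginal cost = private MC − MEB = 33.08 + 0.06q.
Set SMC = demand: 33.08 + 0.06q = 143.30 - 1.55q → q* = 68.4596.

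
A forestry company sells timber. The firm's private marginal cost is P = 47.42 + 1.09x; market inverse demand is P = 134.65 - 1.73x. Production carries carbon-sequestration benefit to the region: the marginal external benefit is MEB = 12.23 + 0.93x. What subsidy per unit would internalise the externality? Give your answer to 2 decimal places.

Social marginal cost = private MC − MEB = 35.19 + 0.16x.
Set SMC = demand: 35.19 + 0.16x = 134.65 - 1.73x → x* = 52.6243.
The Pigouvian subsidy equals MEB at x*: 12.23 + 0.93×52.6243 = 61.1706.

subsidy = 61.17 per unit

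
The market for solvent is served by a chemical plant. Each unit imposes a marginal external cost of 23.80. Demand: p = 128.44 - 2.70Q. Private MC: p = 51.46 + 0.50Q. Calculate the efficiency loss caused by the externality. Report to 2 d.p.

DWL = 88.51

Market equilibrium (private): 51.46 + 0.50Q = 128.44 - 2.70Q → Q_m = 24.0563.
Social marginal cost = private MC + MEC = 75.26 + 0.50Q.
Set SMC = demand: 75.26 + 0.50Q = 128.44 - 2.70Q → Q* = 16.6188.
Height of the DWL triangle at Q_m is SMC(Q_m) − demand(Q_m) = MEC(Q_m) = 23.8000.
DWL = ½ × 7.4375 × 23.8000 = 88.5063.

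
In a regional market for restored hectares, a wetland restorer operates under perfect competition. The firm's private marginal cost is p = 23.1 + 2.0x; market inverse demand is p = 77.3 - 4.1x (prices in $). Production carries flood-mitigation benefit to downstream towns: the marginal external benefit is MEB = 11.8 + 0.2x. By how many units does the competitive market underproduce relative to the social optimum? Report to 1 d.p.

Market equilibrium (private): 23.1 + 2.0x = 77.3 - 4.1x → x_m = 8.8852.
Social marginal cost = private MC − MEB = 11.3 + 1.8x.
Set SMC = demand: 11.3 + 1.8x = 77.3 - 4.1x → x* = 11.1864.
Gap = |8.8852 − 11.1864| = 2.3012.

2.3 units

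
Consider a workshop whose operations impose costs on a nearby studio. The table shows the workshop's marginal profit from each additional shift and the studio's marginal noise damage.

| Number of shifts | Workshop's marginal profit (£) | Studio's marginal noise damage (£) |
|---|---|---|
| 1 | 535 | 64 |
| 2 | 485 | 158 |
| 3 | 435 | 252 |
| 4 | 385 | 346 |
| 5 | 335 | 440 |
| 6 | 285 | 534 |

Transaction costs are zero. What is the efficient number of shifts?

4

Bargaining reaches the level where marginal profit last exceeds marginal noise damage.
That holds through level 4 (385 ≥ 346) but not at 5 (335 < 440).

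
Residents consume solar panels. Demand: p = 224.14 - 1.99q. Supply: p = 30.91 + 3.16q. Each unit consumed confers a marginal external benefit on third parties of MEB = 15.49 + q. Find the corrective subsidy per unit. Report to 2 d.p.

Social marginal benefit = demand + MEB = 239.63 - 0.99q.
Set SMB = MC: 239.63 - 0.99q = 30.91 + 3.16q → q* = 50.2940.
The Pigouvian subsidy equals MEB at q*: 15.49 + 1.00×50.2940 = 65.7840.

subsidy = 65.78 per unit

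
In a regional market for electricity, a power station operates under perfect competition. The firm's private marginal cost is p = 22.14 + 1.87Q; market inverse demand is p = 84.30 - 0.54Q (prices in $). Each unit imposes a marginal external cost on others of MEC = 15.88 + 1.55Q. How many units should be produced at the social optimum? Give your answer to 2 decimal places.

Q* = 11.69

Social marginal cost = private MC + MEC = 38.02 + 3.42Q.
Set SMC = demand: 38.02 + 3.42Q = 84.30 - 0.54Q → Q* = 11.6869.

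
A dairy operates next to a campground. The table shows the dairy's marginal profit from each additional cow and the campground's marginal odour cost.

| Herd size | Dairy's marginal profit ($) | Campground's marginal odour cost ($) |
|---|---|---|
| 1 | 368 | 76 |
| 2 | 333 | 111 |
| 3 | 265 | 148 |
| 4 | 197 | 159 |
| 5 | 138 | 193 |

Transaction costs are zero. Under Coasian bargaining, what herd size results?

Bargaining reaches the level where marginal profit last exceeds marginal odour cost.
That holds through level 4 (197 ≥ 159) but not at 5 (138 < 193).

4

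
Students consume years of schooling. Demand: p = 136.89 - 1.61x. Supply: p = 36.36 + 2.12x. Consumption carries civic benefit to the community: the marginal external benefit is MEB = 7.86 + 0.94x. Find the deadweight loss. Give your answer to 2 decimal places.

DWL = 197.47

Market equilibrium (private): 36.36 + 2.12x = 136.89 - 1.61x → x_m = 26.9517.
Social marginal benefit = demand + MEB = 144.75 - 0.67x.
Set SMB = MC: 144.75 - 0.67x = 36.36 + 2.12x → x* = 38.8495.
Height of the DWL triangle at x_m is SMB(x_m) − MC(x_m) = MEB(x_m) = 33.1946.
DWL = ½ × 11.8978 × 33.1946 = 197.4714.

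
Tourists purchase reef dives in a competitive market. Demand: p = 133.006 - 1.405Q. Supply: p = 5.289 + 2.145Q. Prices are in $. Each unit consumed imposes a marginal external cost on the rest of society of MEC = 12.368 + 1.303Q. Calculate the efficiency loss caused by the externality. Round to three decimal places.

DWL = $361.635

Market equilibrium (private): 5.289 + 2.145Q = 133.006 - 1.405Q → Q_m = 35.9766.
Social marginal benefit = demand − MEC = 120.638 - 2.708Q.
Set SMB = MC: 120.638 - 2.708Q = 5.289 + 2.145Q → Q* = 23.7686.
The welfare-loss triangle has base |Q_m − Q*| and height MEC(Q_m) (the vertical gap between SMB and MC is zero at Q* and MEC at Q_m).
DWL = ½ × 12.2080 × 59.2455 = 361.6345.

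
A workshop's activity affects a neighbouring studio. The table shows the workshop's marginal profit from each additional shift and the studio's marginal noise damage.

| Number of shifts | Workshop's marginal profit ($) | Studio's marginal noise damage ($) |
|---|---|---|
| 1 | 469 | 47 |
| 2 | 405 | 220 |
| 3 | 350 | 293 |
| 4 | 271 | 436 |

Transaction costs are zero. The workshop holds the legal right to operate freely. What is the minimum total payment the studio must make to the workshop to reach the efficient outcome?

$271

Left alone the workshop would choose level 4 (marginal profit stays positive).
Efficient level: k* = 3 (marginal profit ≥ marginal noise damage through 3).
The studio must at least cover the workshop's forgone profit from cutting 4→3: 271 = 271.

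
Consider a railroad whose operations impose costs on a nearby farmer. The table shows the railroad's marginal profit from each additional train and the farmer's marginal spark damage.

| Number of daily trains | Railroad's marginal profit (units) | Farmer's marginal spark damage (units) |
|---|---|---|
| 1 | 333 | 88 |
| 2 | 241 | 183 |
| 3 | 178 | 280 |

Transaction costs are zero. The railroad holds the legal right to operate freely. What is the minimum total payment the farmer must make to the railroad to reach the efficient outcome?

178

Left alone the railroad would choose level 3 (marginal profit stays positive).
Efficient level: k* = 2 (marginal profit ≥ marginal spark damage through 2).
The farmer must at least cover the railroad's forgone profit from cutting 3→2: 178 = 178.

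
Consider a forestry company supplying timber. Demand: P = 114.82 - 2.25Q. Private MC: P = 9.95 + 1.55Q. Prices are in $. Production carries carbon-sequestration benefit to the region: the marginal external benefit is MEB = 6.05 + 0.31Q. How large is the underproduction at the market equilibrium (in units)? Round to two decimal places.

4.18 units

Market equilibrium (private): 9.95 + 1.55Q = 114.82 - 2.25Q → Q_m = 27.5974.
Social marginal cost = private MC − MEB = 3.90 + 1.24Q.
Set SMC = demand: 3.90 + 1.24Q = 114.82 - 2.25Q → Q* = 31.7822.
Gap = |27.5974 − 31.7822| = 4.1848.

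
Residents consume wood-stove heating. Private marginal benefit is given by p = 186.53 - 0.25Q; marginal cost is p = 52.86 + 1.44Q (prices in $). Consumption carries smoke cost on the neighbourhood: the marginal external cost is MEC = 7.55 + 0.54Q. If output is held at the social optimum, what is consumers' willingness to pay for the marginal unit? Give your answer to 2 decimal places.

P = $172.39

Social marginal benefit = demand − MEC = 178.98 - 0.79Q.
Set SMB = MC: 178.98 - 0.79Q = 52.86 + 1.44Q → Q* = 56.5561.
Consumer price on the demand curve at Q*: 186.53 − 0.25×56.5561 = 172.3910.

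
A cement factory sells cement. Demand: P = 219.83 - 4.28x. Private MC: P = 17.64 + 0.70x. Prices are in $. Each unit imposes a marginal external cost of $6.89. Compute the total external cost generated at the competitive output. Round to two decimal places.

$279.74

Market equilibrium (private): 17.64 + 0.70x = 219.83 - 4.28x → x_m = 40.6004.
Total external cost = MEC × x_m = 6.89 × 40.6004 = 279.7368.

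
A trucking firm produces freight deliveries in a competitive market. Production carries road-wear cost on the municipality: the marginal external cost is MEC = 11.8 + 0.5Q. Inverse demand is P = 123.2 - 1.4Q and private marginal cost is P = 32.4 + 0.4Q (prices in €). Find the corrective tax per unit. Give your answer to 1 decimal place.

Social marginal cost = private MC + MEC = 44.2 + 0.9Q.
Set SMC = demand: 44.2 + 0.9Q = 123.2 - 1.4Q → Q* = 34.3478.
The Pigouvian tax equals MEC at Q*: 11.8 + 0.5×34.3478 = 28.9739.

tax = €29.0 per unit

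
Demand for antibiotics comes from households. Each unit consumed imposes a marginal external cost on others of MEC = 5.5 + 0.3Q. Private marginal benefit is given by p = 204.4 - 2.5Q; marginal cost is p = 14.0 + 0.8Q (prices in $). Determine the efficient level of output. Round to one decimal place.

Social marginal benefit = demand − MEC = 198.9 - 2.8Q.
Set SMB = MC: 198.9 - 2.8Q = 14.0 + 0.8Q → Q* = 51.3611.

Q* = 51.4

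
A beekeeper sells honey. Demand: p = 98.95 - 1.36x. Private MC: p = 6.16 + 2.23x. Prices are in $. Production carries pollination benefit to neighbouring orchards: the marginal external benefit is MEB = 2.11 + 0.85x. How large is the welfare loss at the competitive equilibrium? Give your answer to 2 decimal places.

Market equilibrium (private): 6.16 + 2.23x = 98.95 - 1.36x → x_m = 25.8468.
Social marginal cost = private MC − MEB = 4.05 + 1.38x.
Set SMC = demand: 4.05 + 1.38x = 98.95 - 1.36x → x* = 34.6350.
Between x* and x_m the wedge demand − SMC runs linearly from 0 to MEB(x_m), so the loss is a triangle.
DWL = ½ × 8.7882 × 24.0798 = 105.8090.

DWL = $105.81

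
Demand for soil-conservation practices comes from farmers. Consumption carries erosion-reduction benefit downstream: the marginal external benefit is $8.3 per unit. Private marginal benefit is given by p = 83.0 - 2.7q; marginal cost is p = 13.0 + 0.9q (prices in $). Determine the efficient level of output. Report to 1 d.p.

q* = 21.8

Social marginal benefit = demand + MEB = 91.3 - 2.7q.
Set SMB = MC: 91.3 - 2.7q = 13.0 + 0.9q → q* = 21.7500.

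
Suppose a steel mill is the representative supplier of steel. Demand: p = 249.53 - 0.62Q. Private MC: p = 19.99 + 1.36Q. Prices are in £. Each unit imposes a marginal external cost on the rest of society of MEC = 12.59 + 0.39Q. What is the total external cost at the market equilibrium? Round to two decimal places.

Market equilibrium (private): 19.99 + 1.36Q = 249.53 - 0.62Q → Q_m = 115.9293.
Total external cost = ∫₀^{Q_m} (12.59 + 0.39Q) dQ = 12.59×115.9293 + ½×0.39×115.9293² = 4080.2724.

£4080.27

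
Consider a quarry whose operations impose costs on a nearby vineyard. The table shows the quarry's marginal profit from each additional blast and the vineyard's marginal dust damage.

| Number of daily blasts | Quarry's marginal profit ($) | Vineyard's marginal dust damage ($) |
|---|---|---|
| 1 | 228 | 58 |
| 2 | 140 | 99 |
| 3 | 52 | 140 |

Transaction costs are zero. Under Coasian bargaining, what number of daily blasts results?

Bargaining reaches the level where marginal profit last exceeds marginal dust damage.
That holds through level 2 (140 ≥ 99) but not at 3 (52 < 140).

2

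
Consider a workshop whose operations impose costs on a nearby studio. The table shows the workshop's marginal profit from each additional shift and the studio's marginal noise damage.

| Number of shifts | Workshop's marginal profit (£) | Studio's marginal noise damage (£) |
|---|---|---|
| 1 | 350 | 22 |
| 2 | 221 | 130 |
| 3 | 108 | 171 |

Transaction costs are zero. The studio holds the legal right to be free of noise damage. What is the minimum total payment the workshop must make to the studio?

£152

Efficient level: marginal profit ≥ marginal noise damage through level 2, so k* = 2.
With the studio holding the right, the workshop must at least compensate total damage at k*: 22 + 130 = 152.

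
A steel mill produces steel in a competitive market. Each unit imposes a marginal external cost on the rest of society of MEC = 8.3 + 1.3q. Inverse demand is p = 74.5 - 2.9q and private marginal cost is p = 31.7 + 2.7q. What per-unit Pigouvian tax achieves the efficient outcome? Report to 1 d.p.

Social marginal cost = private MC + MEC = 40.0 + 4.0q.
Set SMC = demand: 40.0 + 4.0q = 74.5 - 2.9q → q* = 5.0000.
The Pigouvian tax equals MEC at q*: 8.3 + 1.3×5.0000 = 14.8000.

tax = 14.8 per unit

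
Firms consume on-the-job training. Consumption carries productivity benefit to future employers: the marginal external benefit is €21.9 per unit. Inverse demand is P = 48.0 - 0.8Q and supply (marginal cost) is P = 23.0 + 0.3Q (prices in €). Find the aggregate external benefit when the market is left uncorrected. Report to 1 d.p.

€497.7

Market equilibrium (private): 23.0 + 0.3Q = 48.0 - 0.8Q → Q_m = 22.7273.
Total external benefit = MEB × Q_m = 21.9 × 22.7273 = 497.7279.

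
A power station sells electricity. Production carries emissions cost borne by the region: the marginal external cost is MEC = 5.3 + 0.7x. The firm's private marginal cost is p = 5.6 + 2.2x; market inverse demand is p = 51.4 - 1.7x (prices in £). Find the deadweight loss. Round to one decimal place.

Market equilibrium (private): 5.6 + 2.2x = 51.4 - 1.7x → x_m = 11.7436.
Social marginal cost = private MC + MEC = 10.9 + 2.9x.
Set SMC = demand: 10.9 + 2.9x = 51.4 - 1.7x → x* = 8.8043.
The welfare-loss triangle has base |x_m − x*| and height MEC(x_m) (the vertical gap between SMC and demand is zero at x* and MEC at x_m).
DWL = ½ × 2.9393 × 13.5205 = 19.8704.

DWL = £19.9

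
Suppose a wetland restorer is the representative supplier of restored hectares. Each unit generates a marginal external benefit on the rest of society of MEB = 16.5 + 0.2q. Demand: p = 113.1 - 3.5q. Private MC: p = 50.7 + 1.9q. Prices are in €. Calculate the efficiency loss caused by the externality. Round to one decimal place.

DWL = €34.0

Market equilibrium (private): 50.7 + 1.9q = 113.1 - 3.5q → q_m = 11.5556.
Social marginal cost = private MC − MEB = 34.2 + 1.7q.
Set SMC = demand: 34.2 + 1.7q = 113.1 - 3.5q → q* = 15.1731.
Between q* and q_m the wedge demand − SMC runs linearly from 0 to MEB(q_m), so the loss is a triangle.
DWL = ½ × 3.6175 × 18.8111 = 34.0246.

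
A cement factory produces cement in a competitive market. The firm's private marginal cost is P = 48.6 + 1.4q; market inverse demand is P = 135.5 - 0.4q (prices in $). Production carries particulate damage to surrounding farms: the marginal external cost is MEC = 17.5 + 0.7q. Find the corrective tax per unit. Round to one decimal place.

tax = $36.9 per unit

Social marginal cost = private MC + MEC = 66.1 + 2.1q.
Set SMC = demand: 66.1 + 2.1q = 135.5 - 0.4q → q* = 27.7600.
The Pigouvian tax equals MEC at q*: 17.5 + 0.7×27.7600 = 36.9320.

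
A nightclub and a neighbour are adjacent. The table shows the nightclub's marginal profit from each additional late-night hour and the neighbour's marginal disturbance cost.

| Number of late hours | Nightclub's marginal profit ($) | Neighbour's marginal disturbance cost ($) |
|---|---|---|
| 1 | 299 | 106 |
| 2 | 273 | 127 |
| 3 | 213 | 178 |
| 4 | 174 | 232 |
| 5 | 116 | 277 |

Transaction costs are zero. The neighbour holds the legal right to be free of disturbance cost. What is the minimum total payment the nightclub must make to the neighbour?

$411

Efficient level: marginal profit ≥ marginal disturbance cost through level 3, so k* = 3.
With the neighbour holding the right, the nightclub must at least compensate total damage at k*: 106 + 127 + 178 = 411.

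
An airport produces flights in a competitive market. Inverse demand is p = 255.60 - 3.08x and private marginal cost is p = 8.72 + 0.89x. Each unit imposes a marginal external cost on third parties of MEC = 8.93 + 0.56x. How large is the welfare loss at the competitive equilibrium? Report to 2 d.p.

DWL = 211.31

Market equilibrium (private): 8.72 + 0.89x = 255.60 - 3.08x → x_m = 62.1864.
Social marginal cost = private MC + MEC = 17.65 + 1.45x.
Set SMC = demand: 17.65 + 1.45x = 255.60 - 3.08x → x* = 52.5276.
Between x* and x_m the wedge SMC − demand runs linearly from 0 to MEC(x_m), so the loss is a triangle.
DWL = ½ × 9.6588 × 43.7544 = 211.3075.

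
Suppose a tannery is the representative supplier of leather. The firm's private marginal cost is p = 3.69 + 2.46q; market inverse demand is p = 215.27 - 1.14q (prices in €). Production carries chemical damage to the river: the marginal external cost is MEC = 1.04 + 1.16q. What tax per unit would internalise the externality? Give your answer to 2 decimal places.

Social marginal cost = private MC + MEC = 4.73 + 3.62q.
Set SMC = demand: 4.73 + 3.62q = 215.27 - 1.14q → q* = 44.2311.
The Pigouvian tax equals MEC at q*: 1.04 + 1.16×44.2311 = 52.3481.

tax = €52.35 per unit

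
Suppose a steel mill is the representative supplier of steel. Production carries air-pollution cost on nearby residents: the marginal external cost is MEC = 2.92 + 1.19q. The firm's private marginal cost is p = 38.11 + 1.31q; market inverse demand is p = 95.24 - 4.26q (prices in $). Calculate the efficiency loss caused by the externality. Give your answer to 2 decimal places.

Market equilibrium (private): 38.11 + 1.31q = 95.24 - 4.26q → q_m = 10.2567.
Social marginal cost = private MC + MEC = 41.03 + 2.50q.
Set SMC = demand: 41.03 + 2.50q = 95.24 - 4.26q → q* = 8.0192.
The welfare-loss triangle has base |q_m − q*| and height MEC(q_m) (the vertical gap between SMC and demand is zero at q* and MEC at q_m).
DWL = ½ × 2.2375 × 15.1255 = 16.9217.

DWL = $16.92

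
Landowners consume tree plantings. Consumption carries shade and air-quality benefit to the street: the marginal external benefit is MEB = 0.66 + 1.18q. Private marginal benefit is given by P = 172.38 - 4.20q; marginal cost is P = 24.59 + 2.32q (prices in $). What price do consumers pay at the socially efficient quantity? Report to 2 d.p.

Social marginal benefit = demand + MEB = 173.04 - 3.02q.
Set SMB = MC: 173.04 - 3.02q = 24.59 + 2.32q → q* = 27.7996.
Consumer price on the demand curve at q*: 172.38 − 4.20×27.7996 = 55.6217.

P = $55.62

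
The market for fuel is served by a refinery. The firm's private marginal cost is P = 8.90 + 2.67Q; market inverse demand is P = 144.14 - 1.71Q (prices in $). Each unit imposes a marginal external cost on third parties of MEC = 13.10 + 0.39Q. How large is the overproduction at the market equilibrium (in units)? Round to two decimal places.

Market equilibrium (private): 8.90 + 2.67Q = 144.14 - 1.71Q → Q_m = 30.8767.
Social marginal cost = private MC + MEC = 22.00 + 3.06Q.
Set SMC = demand: 22.00 + 3.06Q = 144.14 - 1.71Q → Q* = 25.6059.
Gap = |30.8767 − 25.6059| = 5.2708.

5.27 units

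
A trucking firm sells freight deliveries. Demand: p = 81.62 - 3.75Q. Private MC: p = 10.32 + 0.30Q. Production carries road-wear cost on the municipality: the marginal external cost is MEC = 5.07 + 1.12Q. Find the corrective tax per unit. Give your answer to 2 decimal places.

Social marginal cost = private MC + MEC = 15.39 + 1.42Q.
Set SMC = demand: 15.39 + 1.42Q = 81.62 - 3.75Q → Q* = 12.8104.
The Pigouvian tax equals MEC at Q*: 5.07 + 1.12×12.8104 = 19.4176.

tax = 19.42 per unit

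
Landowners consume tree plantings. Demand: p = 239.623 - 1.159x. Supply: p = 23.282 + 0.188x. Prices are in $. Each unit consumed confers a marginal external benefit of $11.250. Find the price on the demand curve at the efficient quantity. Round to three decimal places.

P = $43.797

Social marginal benefit = demand + MEB = 250.873 - 1.159x.
Set SMB = MC: 250.873 - 1.159x = 23.282 + 0.188x → x* = 168.9614.
Consumer price on the demand curve at x*: 239.623 − 1.159×168.9614 = 43.7967.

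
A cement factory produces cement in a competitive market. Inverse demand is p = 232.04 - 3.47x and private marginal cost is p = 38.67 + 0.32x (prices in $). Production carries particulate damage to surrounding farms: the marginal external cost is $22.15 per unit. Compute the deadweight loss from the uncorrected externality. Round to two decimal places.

DWL = $64.73

Market equilibrium (private): 38.67 + 0.32x = 232.04 - 3.47x → x_m = 51.0211.
Social marginal cost = private MC + MEC = 60.82 + 0.32x.
Set SMC = demand: 60.82 + 0.32x = 232.04 - 3.47x → x* = 45.1768.
The loss is the area between SMC and demand from x* to x_m; with linear curves that's a triangle of height MEC(x_m).
DWL = ½ × 5.8443 × 22.1500 = 64.7256.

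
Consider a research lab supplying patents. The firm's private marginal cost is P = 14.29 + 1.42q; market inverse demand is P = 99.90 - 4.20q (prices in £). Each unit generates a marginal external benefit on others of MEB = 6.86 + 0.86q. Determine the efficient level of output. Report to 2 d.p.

Social marginal cost = private MC − MEB = 7.43 + 0.56q.
Set SMC = demand: 7.43 + 0.56q = 99.90 - 4.20q → q* = 19.4265.

q* = 19.43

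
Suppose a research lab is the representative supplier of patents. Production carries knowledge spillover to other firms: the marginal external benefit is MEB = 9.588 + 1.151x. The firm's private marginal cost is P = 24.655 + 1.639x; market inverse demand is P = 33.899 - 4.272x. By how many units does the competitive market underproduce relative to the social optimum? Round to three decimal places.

Market equilibrium (private): 24.655 + 1.639x = 33.899 - 4.272x → x_m = 1.5639.
Social marginal cost = private MC − MEB = 15.067 + 0.488x.
Set SMC = demand: 15.067 + 0.488x = 33.899 - 4.272x → x* = 3.9563.
Gap = |1.5639 − 3.9563| = 2.3924.

2.392 units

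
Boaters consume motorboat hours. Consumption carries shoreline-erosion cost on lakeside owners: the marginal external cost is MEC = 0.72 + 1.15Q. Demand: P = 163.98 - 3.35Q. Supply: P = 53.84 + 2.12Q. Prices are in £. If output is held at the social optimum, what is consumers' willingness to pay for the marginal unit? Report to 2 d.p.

P = £108.61

Social marginal benefit = demand − MEC = 163.26 - 4.50Q.
Set SMB = MC: 163.26 - 4.50Q = 53.84 + 2.12Q → Q* = 16.5287.
Consumer price on the demand curve at Q*: 163.98 − 3.35×16.5287 = 108.6089.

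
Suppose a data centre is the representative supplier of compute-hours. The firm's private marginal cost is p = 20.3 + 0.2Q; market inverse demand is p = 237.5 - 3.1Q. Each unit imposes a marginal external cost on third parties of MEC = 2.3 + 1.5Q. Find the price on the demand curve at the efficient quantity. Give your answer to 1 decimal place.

Social marginal cost = private MC + MEC = 22.6 + 1.7Q.
Set SMC = demand: 22.6 + 1.7Q = 237.5 - 3.1Q → Q* = 44.7708.
Consumer price on the demand curve at Q*: 237.5 − 3.1×44.7708 = 98.7105.

P = 98.7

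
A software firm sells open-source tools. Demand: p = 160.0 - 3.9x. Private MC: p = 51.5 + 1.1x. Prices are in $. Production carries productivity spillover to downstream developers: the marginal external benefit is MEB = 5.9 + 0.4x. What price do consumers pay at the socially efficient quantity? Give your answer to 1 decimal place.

P = $63.0

Social marginal cost = private MC − MEB = 45.6 + 0.7x.
Set SMC = demand: 45.6 + 0.7x = 160.0 - 3.9x → x* = 24.8696.
Consumer price on the demand curve at x*: 160.0 − 3.9×24.8696 = 63.0086.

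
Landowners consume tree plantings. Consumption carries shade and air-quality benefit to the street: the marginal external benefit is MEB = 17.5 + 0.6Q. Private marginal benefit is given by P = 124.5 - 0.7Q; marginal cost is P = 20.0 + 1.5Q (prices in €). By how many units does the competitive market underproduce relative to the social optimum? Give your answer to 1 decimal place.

28.8 units

Market equilibrium (private): 20.0 + 1.5Q = 124.5 - 0.7Q → Q_m = 47.5000.
Social marginal benefit = demand + MEB = 142.0 - 0.1Q.
Set SMB = MC: 142.0 - 0.1Q = 20.0 + 1.5Q → Q* = 76.2500.
Gap = |47.5000 − 76.2500| = 28.7500.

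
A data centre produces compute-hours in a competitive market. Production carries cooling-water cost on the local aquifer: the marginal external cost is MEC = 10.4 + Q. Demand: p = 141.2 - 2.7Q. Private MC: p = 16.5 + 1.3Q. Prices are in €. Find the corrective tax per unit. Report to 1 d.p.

tax = €33.3 per unit

Social marginal cost = private MC + MEC = 26.9 + 2.3Q.
Set SMC = demand: 26.9 + 2.3Q = 141.2 - 2.7Q → Q* = 22.8600.
The Pigouvian tax equals MEC at Q*: 10.4 + 1.0×22.8600 = 33.2600.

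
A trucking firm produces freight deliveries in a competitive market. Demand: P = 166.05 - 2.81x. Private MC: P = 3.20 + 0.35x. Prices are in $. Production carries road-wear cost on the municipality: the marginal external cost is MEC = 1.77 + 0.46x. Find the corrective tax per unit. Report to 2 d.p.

Social marginal cost = private MC + MEC = 4.97 + 0.81x.
Set SMC = demand: 4.97 + 0.81x = 166.05 - 2.81x → x* = 44.4972.
The Pigouvian tax equals MEC at x*: 1.77 + 0.46×44.4972 = 22.2387.

tax = $22.24 per unit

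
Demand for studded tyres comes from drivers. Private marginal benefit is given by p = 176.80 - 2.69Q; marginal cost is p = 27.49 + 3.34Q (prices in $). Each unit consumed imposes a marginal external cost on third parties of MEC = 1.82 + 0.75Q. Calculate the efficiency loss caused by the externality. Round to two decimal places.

Market equilibrium (private): 27.49 + 3.34Q = 176.80 - 2.69Q → Q_m = 24.7612.
Social marginal benefit = demand − MEC = 174.98 - 3.44Q.
Set SMB = MC: 174.98 - 3.44Q = 27.49 + 3.34Q → Q* = 21.7537.
The loss is the area between SMB and MC from Q* to Q_m; with linear curves that's a triangle of height MEC(Q_m).
DWL = ½ × 3.0075 × 20.3909 = 30.6628.

DWL = $30.66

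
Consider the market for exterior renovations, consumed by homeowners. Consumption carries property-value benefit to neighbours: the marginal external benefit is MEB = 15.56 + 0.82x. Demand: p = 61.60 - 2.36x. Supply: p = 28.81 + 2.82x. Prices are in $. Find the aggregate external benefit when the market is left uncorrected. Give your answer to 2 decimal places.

Market equilibrium (private): 28.81 + 2.82x = 61.60 - 2.36x → x_m = 6.3301.
Total external benefit = ∫₀^{x_m} (15.56 + 0.82x) dx = 15.56×6.3301 + ½×0.82×6.3301² = 114.9251.

$114.93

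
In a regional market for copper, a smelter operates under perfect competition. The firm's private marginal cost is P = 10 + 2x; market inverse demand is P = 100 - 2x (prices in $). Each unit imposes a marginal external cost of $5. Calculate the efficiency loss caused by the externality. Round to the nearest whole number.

DWL = $3

Market equilibrium (private): 10 + 2x = 100 - 2x → x_m = 22.5000.
Social marginal cost = private MC + MEC = 15 + 2x.
Set SMC = demand: 15 + 2x = 100 - 2x → x* = 21.2500.
Height of the DWL triangle at x_m is SMC(x_m) − demand(x_m) = MEC(x_m) = 5.0000.
DWL = ½ × 1.2500 × 5.0000 = 3.1250.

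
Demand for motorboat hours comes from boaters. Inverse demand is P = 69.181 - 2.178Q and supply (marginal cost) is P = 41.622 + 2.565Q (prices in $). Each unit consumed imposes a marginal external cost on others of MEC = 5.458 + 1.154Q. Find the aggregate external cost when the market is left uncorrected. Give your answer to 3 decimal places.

Market equilibrium (private): 41.622 + 2.565Q = 69.181 - 2.178Q → Q_m = 5.8105.
Total external cost = ∫₀^{Q_m} (5.458 + 1.154Q) dQ = 5.458×5.8105 + ½×1.154×5.8105² = 51.1943.

$51.194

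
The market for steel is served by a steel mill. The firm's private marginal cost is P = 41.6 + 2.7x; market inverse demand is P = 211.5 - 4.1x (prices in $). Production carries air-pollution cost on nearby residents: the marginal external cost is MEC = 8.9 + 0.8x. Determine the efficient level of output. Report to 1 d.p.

Social marginal cost = private MC + MEC = 50.5 + 3.5x.
Set SMC = demand: 50.5 + 3.5x = 211.5 - 4.1x → x* = 21.1842.

x* = 21.2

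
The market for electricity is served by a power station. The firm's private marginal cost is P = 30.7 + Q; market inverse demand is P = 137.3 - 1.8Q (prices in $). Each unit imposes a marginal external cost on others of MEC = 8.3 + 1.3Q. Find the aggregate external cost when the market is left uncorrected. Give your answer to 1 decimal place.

$1258.1

Market equilibrium (private): 30.7 + Q = 137.3 - 1.8Q → Q_m = 38.0714.
Total external cost = ∫₀^{Q_m} (8.3 + 1.3Q) dQ = 8.3×38.0714 + ½×1.3×38.0714² = 1258.1231.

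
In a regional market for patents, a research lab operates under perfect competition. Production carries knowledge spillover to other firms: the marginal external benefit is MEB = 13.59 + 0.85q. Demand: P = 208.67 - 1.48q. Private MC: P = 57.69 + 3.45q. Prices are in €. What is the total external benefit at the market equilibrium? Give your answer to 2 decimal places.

€814.79

Market equilibrium (private): 57.69 + 3.45q = 208.67 - 1.48q → q_m = 30.6247.
Total external benefit = ∫₀^{q_m} (13.59 + 0.85q) dq = 13.59×30.6247 + ½×0.85×30.6247² = 814.7854.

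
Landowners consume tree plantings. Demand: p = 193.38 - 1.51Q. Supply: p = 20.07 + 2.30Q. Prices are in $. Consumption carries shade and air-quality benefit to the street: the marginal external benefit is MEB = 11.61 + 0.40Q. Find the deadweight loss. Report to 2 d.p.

DWL = $130.26

Market equilibrium (private): 20.07 + 2.30Q = 193.38 - 1.51Q → Q_m = 45.4882.
Social marginal benefit = demand + MEB = 204.99 - 1.11Q.
Set SMB = MC: 204.99 - 1.11Q = 20.07 + 2.30Q → Q* = 54.2287.
The welfare-loss triangle has base |Q_m − Q*| and height MEB(Q_m) (the vertical gap between SMB and MC is zero at Q* and MEB at Q_m).
DWL = ½ × 8.7405 × 29.8053 = 130.2566.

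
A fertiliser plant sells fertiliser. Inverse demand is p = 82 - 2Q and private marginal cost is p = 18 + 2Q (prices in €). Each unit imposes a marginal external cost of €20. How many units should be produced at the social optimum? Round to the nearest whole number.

Social marginal cost = private MC + MEC = 38 + 2Q.
Set SMC = demand: 38 + 2Q = 82 - 2Q → Q* = 11.0000.

Q* = 11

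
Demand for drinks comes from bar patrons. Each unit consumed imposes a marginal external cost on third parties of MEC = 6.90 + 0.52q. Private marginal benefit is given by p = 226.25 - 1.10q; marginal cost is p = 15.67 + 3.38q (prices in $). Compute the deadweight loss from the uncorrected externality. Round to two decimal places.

DWL = $98.23

Market equilibrium (private): 15.67 + 3.38q = 226.25 - 1.10q → q_m = 47.0045.
Social marginal benefit = demand − MEC = 219.35 - 1.62q.
Set SMB = MC: 219.35 - 1.62q = 15.67 + 3.38q → q* = 40.7360.
Between q* and q_m the wedge MC − SMB runs linearly from 0 to MEC(q_m), so the loss is a triangle.
DWL = ½ × 6.2685 × 31.3423 = 98.2346.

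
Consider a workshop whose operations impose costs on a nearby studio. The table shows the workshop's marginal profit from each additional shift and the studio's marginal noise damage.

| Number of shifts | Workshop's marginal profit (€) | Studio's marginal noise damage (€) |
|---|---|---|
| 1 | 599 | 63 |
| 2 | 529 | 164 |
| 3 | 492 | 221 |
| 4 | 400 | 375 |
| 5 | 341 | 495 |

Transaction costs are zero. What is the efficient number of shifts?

4

Bargaining reaches the level where marginal profit last exceeds marginal noise damage.
That holds through level 4 (400 ≥ 375) but not at 5 (341 < 495).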